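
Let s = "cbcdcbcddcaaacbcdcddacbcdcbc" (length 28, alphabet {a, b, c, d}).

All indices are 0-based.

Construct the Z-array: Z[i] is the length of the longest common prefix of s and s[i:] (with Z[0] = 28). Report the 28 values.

[28, 0, 1, 0, 4, 0, 1, 0, 0, 1, 0, 0, 0, 5, 0, 1, 0, 1, 0, 0, 0, 7, 0, 1, 0, 3, 0, 1]

Z[0]=28
i=1: fresh scan; Z[1]=0
i=2: fresh scan; Z[2]=1 grow→box=[2,3)
i=3: fresh scan; Z[3]=0
i=4: fresh scan; Z[4]=4 grow→box=[4,8)
i=5: min(r-i=3, Z[1]=0)=0; Z[5]=0
i=6: min(r-i=2, Z[2]=1)=1; Z[6]=1
i=7: min(r-i=1, Z[3]=0)=0; Z[7]=0
i=8: fresh scan; Z[8]=0
i=9: fresh scan; Z[9]=1 grow→box=[9,10)
i=10: fresh scan; Z[10]=0
i=11: fresh scan; Z[11]=0
i=12: fresh scan; Z[12]=0
i=13: fresh scan; Z[13]=5 grow→box=[13,18)
i=14: min(r-i=4, Z[1]=0)=0; Z[14]=0
i=15: min(r-i=3, Z[2]=1)=1; Z[15]=1
i=16: min(r-i=2, Z[3]=0)=0; Z[16]=0
i=17: min(r-i=1, Z[4]=4)=1; Z[17]=1
i=18: fresh scan; Z[18]=0
i=19: fresh scan; Z[19]=0
i=20: fresh scan; Z[20]=0
i=21: fresh scan; Z[21]=7 grow→box=[21,28)
i=22: min(r-i=6, Z[1]=0)=0; Z[22]=0
i=23: min(r-i=5, Z[2]=1)=1; Z[23]=1
i=24: min(r-i=4, Z[3]=0)=0; Z[24]=0
i=25: min(r-i=3, Z[4]=4)=3; Z[25]=3
i=26: min(r-i=2, Z[5]=0)=0; Z[26]=0
i=27: min(r-i=1, Z[6]=1)=1; Z[27]=1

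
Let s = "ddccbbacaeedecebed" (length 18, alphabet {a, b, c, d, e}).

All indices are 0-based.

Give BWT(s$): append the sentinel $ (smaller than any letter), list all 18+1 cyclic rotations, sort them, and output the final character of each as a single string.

rank  rotation             last
    0  $ddccbbacaeedecebed  d
    1  acaeedecebed$ddccbb  b
    2  aeedecebed$ddccbbac  c
    3  bacaeedecebed$ddccb  b
    4  bbacaeedecebed$ddcc  c
    5  bed$ddccbbacaeedece  e
    6  caeedecebed$ddccbba  a
    7  cbbacaeedecebed$ddc  c
    8  ccbbacaeedecebed$dd  d
    9  cebed$ddccbbacaeede  e
   10  d$ddccbbacaeedecebe  e
   11  dccbbacaeedecebed$d  d
   12  ddccbbacaeedecebed$  $
   13  decebed$ddccbbacaee  e
   14  ebed$ddccbbacaeedec  c
   15  ecebed$ddccbbacaeed  d
   16  ed$ddccbbacaeedeceb  b
   17  edecebed$ddccbbacae  e
   18  eedecebed$ddccbbaca  a

dbcbceacdeed$ecdbea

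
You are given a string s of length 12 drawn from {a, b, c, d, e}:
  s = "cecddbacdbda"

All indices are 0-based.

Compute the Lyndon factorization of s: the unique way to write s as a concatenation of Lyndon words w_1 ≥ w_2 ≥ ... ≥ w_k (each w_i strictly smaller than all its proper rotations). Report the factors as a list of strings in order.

["ce", "cdd", "b", "acdbd", "a"]

emit factor 1: 'ce' (i=0, period=2)
emit factor 2: 'cdd' (i=2, period=3)
emit factor 3: 'b' (i=5, period=1)
emit factor 4: 'acdbd' (i=6, period=5)
emit factor 5: 'a' (i=11, period=1)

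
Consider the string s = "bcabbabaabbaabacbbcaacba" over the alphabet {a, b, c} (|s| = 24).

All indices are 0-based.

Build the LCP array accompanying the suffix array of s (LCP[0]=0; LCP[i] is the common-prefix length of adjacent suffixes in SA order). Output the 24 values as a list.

[0, 1, 3, 2, 1, 3, 2, 4, 1, 3, 0, 2, 4, 2, 2, 1, 3, 2, 1, 3, 0, 2, 1, 2]

rank→(start, suffix):
  0 → (23, 'a')
  1 → (11, 'aabacbbcaacba')
  2 → (7, 'aabbaabacbbcaacba')
  3 → (19, 'aacba')
  4 → (5, 'abaabbaabacbbcaacba')
  5 → (12, 'abacbbcaacba')
  6 → (8, 'abbaabacbbcaacba')
  7 → (2, 'abbabaabbaabacbbcaacba')
  8 → (20, 'acba')
  9 → (14, 'acbbcaacba')
  10 → (22, 'ba')
  11 → (10, 'baabacbbcaacba')
  12 → (6, 'baabbaabacbbcaacba')
  13 → (4, 'babaabbaabacbbcaacba')
  14 → (13, 'bacbbcaacba')
  15 → (9, 'bbaabacbbcaacba')
  16 → (3, 'bbabaabbaabacbbcaacba')
  17 → (16, 'bbcaacba')
  18 → (17, 'bcaacba')
  19 → (0, 'bcabbabaabbaabacbbcaacba')
  20 → (18, 'caacba')
  21 → (1, 'cabbabaabbaabacbbcaacba')
  22 → (21, 'cba')
  23 → (15, 'cbbcaacba')

SA = [23, 11, 7, 19, 5, 12, 8, 2, 20, 14, 22, 10, 6, 4, 13, 9, 3, 16, 17, 0, 18, 1, 21, 15]
rank  pair      lcp
   1  s[23:],s[11:]  1  'a'
   2  s[11:],s[7:]  3  'aab'
   3  s[7:],s[19:]  2  'aa'
   4  s[19:],s[5:]  1  'a'
   5  s[5:],s[12:]  3  'aba'
   6  s[12:],s[8:]  2  'ab'
   7  s[8:],s[2:]  4  'abba'
   8  s[2:],s[20:]  1  'a'
   9  s[20:],s[14:]  3  'acb'
  10  s[14:],s[22:]  0  ''
  11  s[22:],s[10:]  2  'ba'
  12  s[10:],s[6:]  4  'baab'
  13  s[6:],s[4:]  2  'ba'
  14  s[4:],s[13:]  2  'ba'
  15  s[13:],s[9:]  1  'b'
  16  s[9:],s[3:]  3  'bba'
  17  s[3:],s[16:]  2  'bb'
  18  s[16:],s[17:]  1  'b'
  19  s[17:],s[0:]  3  'bca'
  20  s[0:],s[18:]  0  ''
  21  s[18:],s[1:]  2  'ca'
  22  s[1:],s[21:]  1  'c'
  23  s[21:],s[15:]  2  'cb'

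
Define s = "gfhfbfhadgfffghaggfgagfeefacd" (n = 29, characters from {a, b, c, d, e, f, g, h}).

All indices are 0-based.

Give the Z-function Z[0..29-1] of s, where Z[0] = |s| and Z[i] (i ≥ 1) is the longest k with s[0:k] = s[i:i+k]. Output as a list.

[29, 0, 0, 0, 0, 0, 0, 0, 0, 2, 0, 0, 0, 1, 0, 0, 1, 2, 0, 1, 0, 2, 0, 0, 0, 0, 0, 0, 0]

Z[0]=29
i=1: i≥r, start 0; Z[1]=0
i=2: i≥r, start 0; Z[2]=0
i=3: i≥r, start 0; Z[3]=0
i=4: i≥r, start 0; Z[4]=0
i=5: i≥r, start 0; Z[5]=0
i=6: i≥r, start 0; Z[6]=0
i=7: i≥r, start 0; Z[7]=0
i=8: i≥r, start 0; Z[8]=0
i=9: i≥r, start 0; Z[9]=2 extend→box=[9,11)
i=10: min(r-i=1, Z[1]=0)=0; Z[10]=0
i=11: i≥r, start 0; Z[11]=0
i=12: i≥r, start 0; Z[12]=0
i=13: i≥r, start 0; Z[13]=1 extend→box=[13,14)
i=14: i≥r, start 0; Z[14]=0
i=15: i≥r, start 0; Z[15]=0
i=16: i≥r, start 0; Z[16]=1 extend→box=[16,17)
i=17: i≥r, start 0; Z[17]=2 extend→box=[17,19)
i=18: min(r-i=1, Z[1]=0)=0; Z[18]=0
i=19: i≥r, start 0; Z[19]=1 extend→box=[19,20)
i=20: i≥r, start 0; Z[20]=0
i=21: i≥r, start 0; Z[21]=2 extend→box=[21,23)
i=22: min(r-i=1, Z[1]=0)=0; Z[22]=0
i=23: i≥r, start 0; Z[23]=0
i=24: i≥r, start 0; Z[24]=0
i=25: i≥r, start 0; Z[25]=0
i=26: i≥r, start 0; Z[26]=0
i=27: i≥r, start 0; Z[27]=0
i=28: i≥r, start 0; Z[28]=0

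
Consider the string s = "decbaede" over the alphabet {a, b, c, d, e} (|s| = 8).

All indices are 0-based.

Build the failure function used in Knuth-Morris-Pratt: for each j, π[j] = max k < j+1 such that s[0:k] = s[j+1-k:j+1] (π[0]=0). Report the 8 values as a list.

[0, 0, 0, 0, 0, 0, 1, 2]

π[0] = 0
j=1 s[j]='e': π[1]=0 (border '')
j=2 s[j]='c': π[2]=0 (border '')
j=3 s[j]='b': π[3]=0 (border '')
j=4 s[j]='a': π[4]=0 (border '')
j=5 s[j]='e': π[5]=0 (border '')
j=6 s[j]='d': π[6]=1 (border 'd')
j=7 s[j]='e': π[7]=2 (border 'de')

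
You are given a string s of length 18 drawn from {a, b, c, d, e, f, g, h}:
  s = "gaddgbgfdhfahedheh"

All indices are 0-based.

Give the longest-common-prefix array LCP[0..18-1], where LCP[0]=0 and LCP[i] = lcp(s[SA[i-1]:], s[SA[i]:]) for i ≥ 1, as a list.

[0, 1, 0, 0, 1, 1, 2, 0, 1, 0, 1, 0, 1, 1, 0, 1, 2, 1]

rank→(start, suffix):
  0 → (1, 'addgbgfdhfahedheh')
  1 → (11, 'ahedheh')
  2 → (5, 'bgfdhfahedheh')
  3 → (2, 'ddgbgfdhfahedheh')
  4 → (3, 'dgbgfdhfahedheh')
  5 → (14, 'dheh')
  6 → (8, 'dhfahedheh')
  7 → (13, 'edheh')
  8 → (16, 'eh')
  9 → (10, 'fahedheh')
  10 → (7, 'fdhfahedheh')
  11 → (0, 'gaddgbgfdhfahedheh')
  12 → (4, 'gbgfdhfahedheh')
  13 → (6, 'gfdhfahedheh')
  14 → (17, 'h')
  15 → (12, 'hedheh')
  16 → (15, 'heh')
  17 → (9, 'hfahedheh')

SA = [1, 11, 5, 2, 3, 14, 8, 13, 16, 10, 7, 0, 4, 6, 17, 12, 15, 9]
i: (SA[i-1],SA[i]) lcp shared
  1: (1,11) 1 'a'
  2: (11,5) 0 ''
  3: (5,2) 0 ''
  4: (2,3) 1 'd'
  5: (3,14) 1 'd'
  6: (14,8) 2 'dh'
  7: (8,13) 0 ''
  8: (13,16) 1 'e'
  9: (16,10) 0 ''
  10: (10,7) 1 'f'
  11: (7,0) 0 ''
  12: (0,4) 1 'g'
  13: (4,6) 1 'g'
  14: (6,17) 0 ''
  15: (17,12) 1 'h'
  16: (12,15) 2 'he'
  17: (15,9) 1 'h'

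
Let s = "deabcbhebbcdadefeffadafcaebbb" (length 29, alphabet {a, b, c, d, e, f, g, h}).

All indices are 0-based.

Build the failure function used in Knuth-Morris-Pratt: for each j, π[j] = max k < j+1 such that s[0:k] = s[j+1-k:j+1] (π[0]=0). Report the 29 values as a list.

[0, 0, 0, 0, 0, 0, 0, 0, 0, 0, 0, 1, 0, 1, 2, 0, 0, 0, 0, 0, 1, 0, 0, 0, 0, 0, 0, 0, 0]

π[0] = 0
j=1 s[j]='e': π[1]=0 (border '')
j=2 s[j]='a': π[2]=0 (border '')
j=3 s[j]='b': π[3]=0 (border '')
j=4 s[j]='c': π[4]=0 (border '')
j=5 s[j]='b': π[5]=0 (border '')
j=6 s[j]='h': π[6]=0 (border '')
j=7 s[j]='e': π[7]=0 (border '')
j=8 s[j]='b': π[8]=0 (border '')
j=9 s[j]='b': π[9]=0 (border '')
j=10 s[j]='c': π[10]=0 (border '')
j=11 s[j]='d': π[11]=1 (border 'd')
j=12 s[j]='a': k: 1→0; π[12]=0 (border '')
j=13 s[j]='d': π[13]=1 (border 'd')
j=14 s[j]='e': π[14]=2 (border 'de')
j=15 s[j]='f': k: 2→0; π[15]=0 (border '')
j=16 s[j]='e': π[16]=0 (border '')
j=17 s[j]='f': π[17]=0 (border '')
j=18 s[j]='f': π[18]=0 (border '')
j=19 s[j]='a': π[19]=0 (border '')
j=20 s[j]='d': π[20]=1 (border 'd')
j=21 s[j]='a': k: 1→0; π[21]=0 (border '')
j=22 s[j]='f': π[22]=0 (border '')
j=23 s[j]='c': π[23]=0 (border '')
j=24 s[j]='a': π[24]=0 (border '')
j=25 s[j]='e': π[25]=0 (border '')
j=26 s[j]='b': π[26]=0 (border '')
j=27 s[j]='b': π[27]=0 (border '')
j=28 s[j]='b': π[28]=0 (border '')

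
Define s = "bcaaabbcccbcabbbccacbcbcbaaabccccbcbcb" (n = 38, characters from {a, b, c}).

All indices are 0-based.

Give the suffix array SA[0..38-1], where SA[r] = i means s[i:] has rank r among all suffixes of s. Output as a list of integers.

[2, 25, 3, 26, 12, 4, 27, 18, 37, 24, 13, 14, 5, 0, 10, 35, 22, 33, 20, 15, 6, 28, 1, 11, 17, 36, 23, 9, 34, 21, 32, 19, 16, 8, 31, 7, 30, 29]

sorted suffixes:
  #0 SA[0]=2  'aaabbcccbcabbbccacbcbcbaaabccccbcbcb'
  #1 SA[1]=25  'aaabccccbcbcb'
  #2 SA[2]=3  'aabbcccbcabbbccacbcbcbaaabccccbcbcb'
  #3 SA[3]=26  'aabccccbcbcb'
  #4 SA[4]=12  'abbbccacbcbcbaaabccccbcbcb'
  #5 SA[5]=4  'abbcccbcabbbccacbcbcbaaabccccbcbcb'
  #6 SA[6]=27  'abccccbcbcb'
  #7 SA[7]=18  'acbcbcbaaabccccbcbcb'
  #8 SA[8]=37  'b'
  #9 SA[9]=24  'baaabccccbcbcb'
  #10 SA[10]=13  'bbbccacbcbcbaaabccccbcbcb'
  #11 SA[11]=14  'bbccacbcbcbaaabccccbcbcb'
  #12 SA[12]=5  'bbcccbcabbbccacbcbcbaaabccccbcbcb'
  #13 SA[13]=0  'bcaaabbcccbcabbbccacbcbcbaaabccccbcbcb'
  #14 SA[14]=10  'bcabbbccacbcbcbaaabccccbcbcb'
  #15 SA[15]=35  'bcb'
  #16 SA[16]=22  'bcbaaabccccbcbcb'
  #17 SA[17]=33  'bcbcb'
  #18 SA[18]=20  'bcbcbaaabccccbcbcb'
  #19 SA[19]=15  'bccacbcbcbaaabccccbcbcb'
  #20 SA[20]=6  'bcccbcabbbccacbcbcbaaabccccbcbcb'
  #21 SA[21]=28  'bccccbcbcb'
  #22 SA[22]=1  'caaabbcccbcabbbccacbcbcbaaabccccbcbcb'
  #23 SA[23]=11  'cabbbccacbcbcbaaabccccbcbcb'
  #24 SA[24]=17  'cacbcbcbaaabccccbcbcb'
  #25 SA[25]=36  'cb'
  #26 SA[26]=23  'cbaaabccccbcbcb'
  #27 SA[27]=9  'cbcabbbccacbcbcbaaabccccbcbcb'
  #28 SA[28]=34  'cbcb'
  #29 SA[29]=21  'cbcbaaabccccbcbcb'
  #30 SA[30]=32  'cbcbcb'
  #31 SA[31]=19  'cbcbcbaaabccccbcbcb'
  #32 SA[32]=16  'ccacbcbcbaaabccccbcbcb'
  #33 SA[33]=8  'ccbcabbbccacbcbcbaaabccccbcbcb'
  #34 SA[34]=31  'ccbcbcb'
  #35 SA[35]=7  'cccbcabbbccacbcbcbaaabccccbcbcb'
  #36 SA[36]=30  'cccbcbcb'
  #37 SA[37]=29  'ccccbcbcb'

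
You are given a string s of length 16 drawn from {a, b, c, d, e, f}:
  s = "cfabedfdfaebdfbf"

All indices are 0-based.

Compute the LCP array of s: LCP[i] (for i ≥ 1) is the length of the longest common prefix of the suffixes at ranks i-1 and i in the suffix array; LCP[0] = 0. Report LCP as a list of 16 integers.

[0, 1, 0, 1, 1, 0, 0, 2, 2, 0, 1, 0, 1, 2, 1, 1]

sorted suffixes:
  #0 SA[0]=2  'abedfdfaebdfbf'
  #1 SA[1]=9  'aebdfbf'
  #2 SA[2]=11  'bdfbf'
  #3 SA[3]=3  'bedfdfaebdfbf'
  #4 SA[4]=14  'bf'
  #5 SA[5]=0  'cfabedfdfaebdfbf'
  #6 SA[6]=7  'dfaebdfbf'
  #7 SA[7]=12  'dfbf'
  #8 SA[8]=5  'dfdfaebdfbf'
  #9 SA[9]=10  'ebdfbf'
  #10 SA[10]=4  'edfdfaebdfbf'
  #11 SA[11]=15  'f'
  #12 SA[12]=1  'fabedfdfaebdfbf'
  #13 SA[13]=8  'faebdfbf'
  #14 SA[14]=13  'fbf'
  #15 SA[15]=6  'fdfaebdfbf'

SA = [2, 9, 11, 3, 14, 0, 7, 12, 5, 10, 4, 15, 1, 8, 13, 6]
rank  pair      lcp
   1  s[2:],s[9:]  1  'a'
   2  s[9:],s[11:]  0  ''
   3  s[11:],s[3:]  1  'b'
   4  s[3:],s[14:]  1  'b'
   5  s[14:],s[0:]  0  ''
   6  s[0:],s[7:]  0  ''
   7  s[7:],s[12:]  2  'df'
   8  s[12:],s[5:]  2  'df'
   9  s[5:],s[10:]  0  ''
  10  s[10:],s[4:]  1  'e'
  11  s[4:],s[15:]  0  ''
  12  s[15:],s[1:]  1  'f'
  13  s[1:],s[8:]  2  'fa'
  14  s[8:],s[13:]  1  'f'
  15  s[13:],s[6:]  1  'f'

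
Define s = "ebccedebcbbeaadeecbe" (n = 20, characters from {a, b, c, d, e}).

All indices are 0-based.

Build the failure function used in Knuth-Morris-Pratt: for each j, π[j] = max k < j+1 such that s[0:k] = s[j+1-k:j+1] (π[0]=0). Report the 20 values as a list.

π[0] = 0
j=1 s[j]='b': π[1]=0 (border '')
j=2 s[j]='c': π[2]=0 (border '')
j=3 s[j]='c': π[3]=0 (border '')
j=4 s[j]='e': π[4]=1 (border 'e')
j=5 s[j]='d': k: 1→0; π[5]=0 (border '')
j=6 s[j]='e': π[6]=1 (border 'e')
j=7 s[j]='b': π[7]=2 (border 'eb')
j=8 s[j]='c': π[8]=3 (border 'ebc')
j=9 s[j]='b': k: 3→0; π[9]=0 (border '')
j=10 s[j]='b': π[10]=0 (border '')
j=11 s[j]='e': π[11]=1 (border 'e')
j=12 s[j]='a': k: 1→0; π[12]=0 (border '')
j=13 s[j]='a': π[13]=0 (border '')
j=14 s[j]='d': π[14]=0 (border '')
j=15 s[j]='e': π[15]=1 (border 'e')
j=16 s[j]='e': k: 1→0; π[16]=1 (border 'e')
j=17 s[j]='c': k: 1→0; π[17]=0 (border '')
j=18 s[j]='b': π[18]=0 (border '')
j=19 s[j]='e': π[19]=1 (border 'e')

[0, 0, 0, 0, 1, 0, 1, 2, 3, 0, 0, 1, 0, 0, 0, 1, 1, 0, 0, 1]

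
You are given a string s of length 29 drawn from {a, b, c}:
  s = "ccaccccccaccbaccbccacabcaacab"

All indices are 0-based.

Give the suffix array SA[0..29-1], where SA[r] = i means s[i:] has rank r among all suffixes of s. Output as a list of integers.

sorted suffixes:
  #0 SA[0]=24  'aacab'
  #1 SA[1]=27  'ab'
  #2 SA[2]=21  'abcaacab'
  #3 SA[3]=25  'acab'
  #4 SA[4]=19  'acabcaacab'
  #5 SA[5]=9  'accbaccbccacabcaacab'
  #6 SA[6]=13  'accbccacabcaacab'
  #7 SA[7]=2  'accccccaccbaccbccacabcaacab'
  #8 SA[8]=28  'b'
  #9 SA[9]=12  'baccbccacabcaacab'
  #10 SA[10]=22  'bcaacab'
  #11 SA[11]=16  'bccacabcaacab'
  #12 SA[12]=23  'caacab'
  #13 SA[13]=26  'cab'
  #14 SA[14]=20  'cabcaacab'
  #15 SA[15]=18  'cacabcaacab'
  #16 SA[16]=8  'caccbaccbccacabcaacab'
  #17 SA[17]=1  'caccccccaccbaccbccacabcaacab'
  #18 SA[18]=11  'cbaccbccacabcaacab'
  #19 SA[19]=15  'cbccacabcaacab'
  #20 SA[20]=17  'ccacabcaacab'
  #21 SA[21]=7  'ccaccbaccbccacabcaacab'
  #22 SA[22]=0  'ccaccccccaccbaccbccacabcaacab'
  #23 SA[23]=10  'ccbaccbccacabcaacab'
  #24 SA[24]=14  'ccbccacabcaacab'
  #25 SA[25]=6  'cccaccbaccbccacabcaacab'
  #26 SA[26]=5  'ccccaccbaccbccacabcaacab'
  #27 SA[27]=4  'cccccaccbaccbccacabcaacab'
  #28 SA[28]=3  'ccccccaccbaccbccacabcaacab'

[24, 27, 21, 25, 19, 9, 13, 2, 28, 12, 22, 16, 23, 26, 20, 18, 8, 1, 11, 15, 17, 7, 0, 10, 14, 6, 5, 4, 3]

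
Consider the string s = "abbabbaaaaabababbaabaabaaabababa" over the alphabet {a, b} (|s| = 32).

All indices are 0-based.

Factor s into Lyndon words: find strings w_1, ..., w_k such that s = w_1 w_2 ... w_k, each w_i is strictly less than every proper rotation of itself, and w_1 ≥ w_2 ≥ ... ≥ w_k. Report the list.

emit factor 1: 'abb' (i=0, period=3)
emit factor 2: 'abb' (i=3, period=3)
emit factor 3: 'aaaaabababbaabaabaaababab' (i=6, period=25)
emit factor 4: 'a' (i=31, period=1)

["abb", "abb", "aaaaabababbaabaabaaababab", "a"]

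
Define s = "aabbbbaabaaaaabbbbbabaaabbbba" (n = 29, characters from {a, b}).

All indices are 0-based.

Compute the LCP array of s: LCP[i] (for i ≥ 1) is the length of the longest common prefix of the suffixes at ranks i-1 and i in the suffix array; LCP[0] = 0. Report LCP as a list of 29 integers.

[0, 1, 4, 3, 7, 2, 3, 7, 6, 1, 5, 2, 6, 5, 0, 2, 4, 3, 2, 1, 3, 3, 2, 4, 4, 3, 5, 5, 4]

sorted suffixes:
  #0 SA[0]=28  'a'
  #1 SA[1]=9  'aaaaabbbbbabaaabbbba'
  #2 SA[2]=10  'aaaabbbbbabaaabbbba'
  #3 SA[3]=21  'aaabbbba'
  #4 SA[4]=11  'aaabbbbbabaaabbbba'
  #5 SA[5]=6  'aabaaaaabbbbbabaaabbbba'
  #6 SA[6]=22  'aabbbba'
  #7 SA[7]=0  'aabbbbaabaaaaabbbbbabaaabbbba'
  #8 SA[8]=12  'aabbbbbabaaabbbba'
  #9 SA[9]=7  'abaaaaabbbbbabaaabbbba'
  #10 SA[10]=19  'abaaabbbba'
  #11 SA[11]=23  'abbbba'
  #12 SA[12]=1  'abbbbaabaaaaabbbbbabaaabbbba'
  #13 SA[13]=13  'abbbbbabaaabbbba'
  #14 SA[14]=27  'ba'
  #15 SA[15]=8  'baaaaabbbbbabaaabbbba'
  #16 SA[16]=20  'baaabbbba'
  #17 SA[17]=5  'baabaaaaabbbbbabaaabbbba'
  #18 SA[18]=18  'babaaabbbba'
  #19 SA[19]=26  'bba'
  #20 SA[20]=4  'bbaabaaaaabbbbbabaaabbbba'
  #21 SA[21]=17  'bbabaaabbbba'
  #22 SA[22]=25  'bbba'
  #23 SA[23]=3  'bbbaabaaaaabbbbbabaaabbbba'
  #24 SA[24]=16  'bbbabaaabbbba'
  #25 SA[25]=24  'bbbba'
  #26 SA[26]=2  'bbbbaabaaaaabbbbbabaaabbbba'
  #27 SA[27]=15  'bbbbabaaabbbba'
  #28 SA[28]=14  'bbbbbabaaabbbba'

SA = [28, 9, 10, 21, 11, 6, 22, 0, 12, 7, 19, 23, 1, 13, 27, 8, 20, 5, 18, 26, 4, 17, 25, 3, 16, 24, 2, 15, 14]
[i] adj suffixes → lcp
  [1] 28/9 → 1 ('a')
  [2] 9/10 → 4 ('aaaa')
  [3] 10/21 → 3 ('aaa')
  [4] 21/11 → 7 ('aaabbbb')
  [5] 11/6 → 2 ('aa')
  [6] 6/22 → 3 ('aab')
  [7] 22/0 → 7 ('aabbbba')
  [8] 0/12 → 6 ('aabbbb')
  [9] 12/7 → 1 ('a')
  [10] 7/19 → 5 ('abaaa')
  [11] 19/23 → 2 ('ab')
  [12] 23/1 → 6 ('abbbba')
  [13] 1/13 → 5 ('abbbb')
  [14] 13/27 → 0 ('')
  [15] 27/8 → 2 ('ba')
  [16] 8/20 → 4 ('baaa')
  [17] 20/5 → 3 ('baa')
  [18] 5/18 → 2 ('ba')
  [19] 18/26 → 1 ('b')
  [20] 26/4 → 3 ('bba')
  [21] 4/17 → 3 ('bba')
  [22] 17/25 → 2 ('bb')
  [23] 25/3 → 4 ('bbba')
  [24] 3/16 → 4 ('bbba')
  [25] 16/24 → 3 ('bbb')
  [26] 24/2 → 5 ('bbbba')
  [27] 2/15 → 5 ('bbbba')
  [28] 15/14 → 4 ('bbbb')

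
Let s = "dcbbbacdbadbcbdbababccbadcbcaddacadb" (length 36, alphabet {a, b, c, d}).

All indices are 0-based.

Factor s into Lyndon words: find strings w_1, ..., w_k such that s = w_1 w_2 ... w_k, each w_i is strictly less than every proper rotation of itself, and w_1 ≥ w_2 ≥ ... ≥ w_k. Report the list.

emit factor 1: 'd' (i=0, period=1)
emit factor 2: 'c' (i=1, period=1)
emit factor 3: 'b' (i=2, period=1)
emit factor 4: 'b' (i=3, period=1)
emit factor 5: 'b' (i=4, period=1)
emit factor 6: 'acdbadbcbdb' (i=5, period=11)
emit factor 7: 'ababccbadcbcaddacadb' (i=16, period=20)

["d", "c", "b", "b", "b", "acdbadbcbdb", "ababccbadcbcaddacadb"]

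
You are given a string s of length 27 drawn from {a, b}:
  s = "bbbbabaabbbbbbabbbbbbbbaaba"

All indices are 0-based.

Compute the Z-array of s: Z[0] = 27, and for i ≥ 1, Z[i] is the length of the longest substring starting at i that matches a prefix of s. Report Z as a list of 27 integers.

[27, 3, 2, 1, 0, 1, 0, 0, 4, 4, 6, 3, 2, 1, 0, 4, 4, 4, 4, 5, 3, 2, 1, 0, 0, 1, 0]

Z[0]=27
i=1: outside box; Z[1]=3 extend→box=[1,4)
i=2: min(r-i=2, Z[1]=3)=2; Z[2]=2
i=3: min(r-i=1, Z[2]=2)=1; Z[3]=1
i=4: outside box; Z[4]=0
i=5: outside box; Z[5]=1 extend→box=[5,6)
i=6: outside box; Z[6]=0
i=7: outside box; Z[7]=0
i=8: outside box; Z[8]=4 extend→box=[8,12)
i=9: min(r-i=3, Z[1]=3)=3; Z[9]=4 extend→box=[9,13)
i=10: min(r-i=3, Z[1]=3)=3; Z[10]=6 extend→box=[10,16)
i=11: min(r-i=5, Z[1]=3)=3; Z[11]=3
i=12: min(r-i=4, Z[2]=2)=2; Z[12]=2
i=13: min(r-i=3, Z[3]=1)=1; Z[13]=1
i=14: min(r-i=2, Z[4]=0)=0; Z[14]=0
i=15: min(r-i=1, Z[5]=1)=1; Z[15]=4 extend→box=[15,19)
i=16: min(r-i=3, Z[1]=3)=3; Z[16]=4 extend→box=[16,20)
i=17: min(r-i=3, Z[1]=3)=3; Z[17]=4 extend→box=[17,21)
i=18: min(r-i=3, Z[1]=3)=3; Z[18]=4 extend→box=[18,22)
i=19: min(r-i=3, Z[1]=3)=3; Z[19]=5 extend→box=[19,24)
i=20: min(r-i=4, Z[1]=3)=3; Z[20]=3
i=21: min(r-i=3, Z[2]=2)=2; Z[21]=2
i=22: min(r-i=2, Z[3]=1)=1; Z[22]=1
i=23: min(r-i=1, Z[4]=0)=0; Z[23]=0
i=24: outside box; Z[24]=0
i=25: outside box; Z[25]=1 extend→box=[25,26)
i=26: outside box; Z[26]=0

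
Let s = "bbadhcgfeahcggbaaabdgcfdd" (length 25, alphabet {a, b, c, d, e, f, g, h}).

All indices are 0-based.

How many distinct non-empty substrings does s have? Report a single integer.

rank→(start, suffix):
  0 → (15, 'aaabdgcfdd')
  1 → (16, 'aabdgcfdd')
  2 → (17, 'abdgcfdd')
  3 → (2, 'adhcgfeahcggbaaabdgcfdd')
  4 → (9, 'ahcggbaaabdgcfdd')
  5 → (14, 'baaabdgcfdd')
  6 → (1, 'badhcgfeahcggbaaabdgcfdd')
  7 → (0, 'bbadhcgfeahcggbaaabdgcfdd')
  8 → (18, 'bdgcfdd')
  9 → (21, 'cfdd')
  10 → (5, 'cgfeahcggbaaabdgcfdd')
  11 → (11, 'cggbaaabdgcfdd')
  12 → (24, 'd')
  13 → (23, 'dd')
  14 → (19, 'dgcfdd')
  15 → (3, 'dhcgfeahcggbaaabdgcfdd')
  16 → (8, 'eahcggbaaabdgcfdd')
  17 → (22, 'fdd')
  18 → (7, 'feahcggbaaabdgcfdd')
  19 → (13, 'gbaaabdgcfdd')
  20 → (20, 'gcfdd')
  21 → (6, 'gfeahcggbaaabdgcfdd')
  22 → (12, 'ggbaaabdgcfdd')
  23 → (4, 'hcgfeahcggbaaabdgcfdd')
  24 → (10, 'hcggbaaabdgcfdd')

SA = [15, 16, 17, 2, 9, 14, 1, 0, 18, 21, 5, 11, 24, 23, 19, 3, 8, 22, 7, 13, 20, 6, 12, 4, 10]
[i] adj suffixes → lcp
  [1] 15/16 → 2 ('aa')
  [2] 16/17 → 1 ('a')
  [3] 17/2 → 1 ('a')
  [4] 2/9 → 1 ('a')
  [5] 9/14 → 0 ('')
  [6] 14/1 → 2 ('ba')
  [7] 1/0 → 1 ('b')
  [8] 0/18 → 1 ('b')
  [9] 18/21 → 0 ('')
  [10] 21/5 → 1 ('c')
  [11] 5/11 → 2 ('cg')
  [12] 11/24 → 0 ('')
  [13] 24/23 → 1 ('d')
  [14] 23/19 → 1 ('d')
  [15] 19/3 → 1 ('d')
  [16] 3/8 → 0 ('')
  [17] 8/22 → 0 ('')
  [18] 22/7 → 1 ('f')
  [19] 7/13 → 0 ('')
  [20] 13/20 → 1 ('g')
  [21] 20/6 → 1 ('g')
  [22] 6/12 → 1 ('g')
  [23] 12/4 → 0 ('')
  [24] 4/10 → 3 ('hcg')

n(n+1)/2 = 25·26/2 = 325
Σ LCP = 0 + 2 + 1 + 1 + 1 + 0 + 2 + 1 + 1 + 0 + 1 + 2 + 0 + 1 + 1 + 1 + 0 + 0 + 1 + 0 + 1 + 1 + 1 + 0 + 3 = 22
distinct = 325 − 22 = 303

303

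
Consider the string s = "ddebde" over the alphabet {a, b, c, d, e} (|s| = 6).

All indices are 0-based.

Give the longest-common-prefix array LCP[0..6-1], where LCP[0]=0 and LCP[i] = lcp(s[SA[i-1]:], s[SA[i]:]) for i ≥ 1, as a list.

[0, 0, 1, 2, 0, 1]

rank→(start, suffix):
  0 → (3, 'bde')
  1 → (0, 'ddebde')
  2 → (4, 'de')
  3 → (1, 'debde')
  4 → (5, 'e')
  5 → (2, 'ebde')

SA = [3, 0, 4, 1, 5, 2]
i: (SA[i-1],SA[i]) lcp shared
  1: (3,0) 0 ''
  2: (0,4) 1 'd'
  3: (4,1) 2 'de'
  4: (1,5) 0 ''
  5: (5,2) 1 'e'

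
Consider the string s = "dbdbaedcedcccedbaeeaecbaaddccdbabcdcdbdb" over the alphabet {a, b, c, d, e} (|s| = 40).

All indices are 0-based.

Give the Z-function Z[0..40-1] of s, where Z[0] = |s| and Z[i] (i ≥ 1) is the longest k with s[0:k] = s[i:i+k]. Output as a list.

[40, 0, 2, 0, 0, 0, 1, 0, 0, 1, 0, 0, 0, 0, 2, 0, 0, 0, 0, 0, 0, 0, 0, 0, 0, 1, 1, 0, 0, 2, 0, 0, 0, 0, 1, 0, 4, 0, 2, 0]

Z[0]=40
i=1: fresh scan; Z[1]=0
i=2: fresh scan; Z[2]=2 extend→box=[2,4)
i=3: min(r-i=1, Z[1]=0)=0; Z[3]=0
i=4: fresh scan; Z[4]=0
i=5: fresh scan; Z[5]=0
i=6: fresh scan; Z[6]=1 extend→box=[6,7)
i=7: fresh scan; Z[7]=0
i=8: fresh scan; Z[8]=0
i=9: fresh scan; Z[9]=1 extend→box=[9,10)
i=10: fresh scan; Z[10]=0
i=11: fresh scan; Z[11]=0
i=12: fresh scan; Z[12]=0
i=13: fresh scan; Z[13]=0
i=14: fresh scan; Z[14]=2 extend→box=[14,16)
i=15: min(r-i=1, Z[1]=0)=0; Z[15]=0
i=16: fresh scan; Z[16]=0
i=17: fresh scan; Z[17]=0
i=18: fresh scan; Z[18]=0
i=19: fresh scan; Z[19]=0
i=20: fresh scan; Z[20]=0
i=21: fresh scan; Z[21]=0
i=22: fresh scan; Z[22]=0
i=23: fresh scan; Z[23]=0
i=24: fresh scan; Z[24]=0
i=25: fresh scan; Z[25]=1 extend→box=[25,26)
i=26: fresh scan; Z[26]=1 extend→box=[26,27)
i=27: fresh scan; Z[27]=0
i=28: fresh scan; Z[28]=0
i=29: fresh scan; Z[29]=2 extend→box=[29,31)
i=30: min(r-i=1, Z[1]=0)=0; Z[30]=0
i=31: fresh scan; Z[31]=0
i=32: fresh scan; Z[32]=0
i=33: fresh scan; Z[33]=0
i=34: fresh scan; Z[34]=1 extend→box=[34,35)
i=35: fresh scan; Z[35]=0
i=36: fresh scan; Z[36]=4 extend→box=[36,40)
i=37: min(r-i=3, Z[1]=0)=0; Z[37]=0
i=38: min(r-i=2, Z[2]=2)=2; Z[38]=2
i=39: min(r-i=1, Z[3]=0)=0; Z[39]=0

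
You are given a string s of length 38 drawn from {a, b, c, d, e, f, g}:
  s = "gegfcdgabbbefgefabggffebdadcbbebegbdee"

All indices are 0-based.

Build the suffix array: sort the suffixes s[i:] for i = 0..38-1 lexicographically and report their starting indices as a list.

sorted suffixes:
  #0 SA[0]=7  'abbbefgefabggffebdadcbbebegbdee'
  #1 SA[1]=16  'abggffebdadcbbebegbdee'
  #2 SA[2]=25  'adcbbebegbdee'
  #3 SA[3]=8  'bbbefgefabggffebdadcbbebegbdee'
  #4 SA[4]=28  'bbebegbdee'
  #5 SA[5]=9  'bbefgefabggffebdadcbbebegbdee'
  #6 SA[6]=23  'bdadcbbebegbdee'
  #7 SA[7]=34  'bdee'
  #8 SA[8]=29  'bebegbdee'
  #9 SA[9]=10  'befgefabggffebdadcbbebegbdee'
  #10 SA[10]=31  'begbdee'
  #11 SA[11]=17  'bggffebdadcbbebegbdee'
  #12 SA[12]=27  'cbbebegbdee'
  #13 SA[13]=4  'cdgabbbefgefabggffebdadcbbebegbdee'
  #14 SA[14]=24  'dadcbbebegbdee'
  #15 SA[15]=26  'dcbbebegbdee'
  #16 SA[16]=35  'dee'
  #17 SA[17]=5  'dgabbbefgefabggffebdadcbbebegbdee'
  #18 SA[18]=37  'e'
  #19 SA[19]=22  'ebdadcbbebegbdee'
  #20 SA[20]=30  'ebegbdee'
  #21 SA[21]=36  'ee'
  #22 SA[22]=14  'efabggffebdadcbbebegbdee'
  #23 SA[23]=11  'efgefabggffebdadcbbebegbdee'
  #24 SA[24]=32  'egbdee'
  #25 SA[25]=1  'egfcdgabbbefgefabggffebdadcbbebegbdee'
  #26 SA[26]=15  'fabggffebdadcbbebegbdee'
  #27 SA[27]=3  'fcdgabbbefgefabggffebdadcbbebegbdee'
  #28 SA[28]=21  'febdadcbbebegbdee'
  #29 SA[29]=20  'ffebdadcbbebegbdee'
  #30 SA[30]=12  'fgefabggffebdadcbbebegbdee'
  #31 SA[31]=6  'gabbbefgefabggffebdadcbbebegbdee'
  #32 SA[32]=33  'gbdee'
  #33 SA[33]=13  'gefabggffebdadcbbebegbdee'
  #34 SA[34]=0  'gegfcdgabbbefgefabggffebdadcbbebegbdee'
  #35 SA[35]=2  'gfcdgabbbefgefabggffebdadcbbebegbdee'
  #36 SA[36]=19  'gffebdadcbbebegbdee'
  #37 SA[37]=18  'ggffebdadcbbebegbdee'

[7, 16, 25, 8, 28, 9, 23, 34, 29, 10, 31, 17, 27, 4, 24, 26, 35, 5, 37, 22, 30, 36, 14, 11, 32, 1, 15, 3, 21, 20, 12, 6, 33, 13, 0, 2, 19, 18]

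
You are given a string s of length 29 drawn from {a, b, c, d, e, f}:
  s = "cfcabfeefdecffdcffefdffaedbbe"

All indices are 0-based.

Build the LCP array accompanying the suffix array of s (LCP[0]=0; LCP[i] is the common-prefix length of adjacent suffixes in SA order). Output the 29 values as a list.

[0, 1, 0, 1, 1, 0, 1, 2, 3, 0, 1, 1, 1, 0, 1, 1, 1, 1, 3, 0, 1, 1, 2, 2, 1, 2, 1, 2, 2]

rank→(start, suffix):
  0 → (3, 'abfeefdecffdcffefdffaedbbe')
  1 → (23, 'aedbbe')
  2 → (26, 'bbe')
  3 → (27, 'be')
  4 → (4, 'bfeefdecffdcffefdffaedbbe')
  5 → (2, 'cabfeefdecffdcffefdffaedbbe')
  6 → (0, 'cfcabfeefdecffdcffefdffaedbbe')
  7 → (11, 'cffdcffefdffaedbbe')
  8 → (15, 'cffefdffaedbbe')
  9 → (25, 'dbbe')
  10 → (14, 'dcffefdffaedbbe')
  11 → (9, 'decffdcffefdffaedbbe')
  12 → (20, 'dffaedbbe')
  13 → (28, 'e')
  14 → (10, 'ecffdcffefdffaedbbe')
  15 → (24, 'edbbe')
  16 → (6, 'eefdecffdcffefdffaedbbe')
  17 → (7, 'efdecffdcffefdffaedbbe')
  18 → (18, 'efdffaedbbe')
  19 → (22, 'faedbbe')
  20 → (1, 'fcabfeefdecffdcffefdffaedbbe')
  21 → (13, 'fdcffefdffaedbbe')
  22 → (8, 'fdecffdcffefdffaedbbe')
  23 → (19, 'fdffaedbbe')
  24 → (5, 'feefdecffdcffefdffaedbbe')
  25 → (17, 'fefdffaedbbe')
  26 → (21, 'ffaedbbe')
  27 → (12, 'ffdcffefdffaedbbe')
  28 → (16, 'ffefdffaedbbe')

SA = [3, 23, 26, 27, 4, 2, 0, 11, 15, 25, 14, 9, 20, 28, 10, 24, 6, 7, 18, 22, 1, 13, 8, 19, 5, 17, 21, 12, 16]
rank  pair      lcp
   1  s[3:],s[23:]  1  'a'
   2  s[23:],s[26:]  0  ''
   3  s[26:],s[27:]  1  'b'
   4  s[27:],s[4:]  1  'b'
   5  s[4:],s[2:]  0  ''
   6  s[2:],s[0:]  1  'c'
   7  s[0:],s[11:]  2  'cf'
   8  s[11:],s[15:]  3  'cff'
   9  s[15:],s[25:]  0  ''
  10  s[25:],s[14:]  1  'd'
  11  s[14:],s[9:]  1  'd'
  12  s[9:],s[20:]  1  'd'
  13  s[20:],s[28:]  0  ''
  14  s[28:],s[10:]  1  'e'
  15  s[10:],s[24:]  1  'e'
  16  s[24:],s[6:]  1  'e'
  17  s[6:],s[7:]  1  'e'
  18  s[7:],s[18:]  3  'efd'
  19  s[18:],s[22:]  0  ''
  20  s[22:],s[1:]  1  'f'
  21  s[1:],s[13:]  1  'f'
  22  s[13:],s[8:]  2  'fd'
  23  s[8:],s[19:]  2  'fd'
  24  s[19:],s[5:]  1  'f'
  25  s[5:],s[17:]  2  'fe'
  26  s[17:],s[21:]  1  'f'
  27  s[21:],s[12:]  2  'ff'
  28  s[12:],s[16:]  2  'ff'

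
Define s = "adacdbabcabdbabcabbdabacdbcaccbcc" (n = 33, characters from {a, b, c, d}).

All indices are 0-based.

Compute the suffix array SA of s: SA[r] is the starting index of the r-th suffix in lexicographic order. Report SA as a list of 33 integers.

rank→(start, suffix):
  0 → (20, 'abacdbcaccbcc')
  1 → (16, 'abbdabacdbcaccbcc')
  2 → (13, 'abcabbdabacdbcaccbcc')
  3 → (6, 'abcabdbabcabbdabacdbcaccbcc')
  4 → (9, 'abdbabcabbdabacdbcaccbcc')
  5 → (27, 'accbcc')
  6 → (2, 'acdbabcabdbabcabbdabacdbcaccbcc')
  7 → (22, 'acdbcaccbcc')
  8 → (0, 'adacdbabcabdbabcabbdabacdbcaccbcc')
  9 → (12, 'babcabbdabacdbcaccbcc')
  10 → (5, 'babcabdbabcabbdabacdbcaccbcc')
  11 → (21, 'bacdbcaccbcc')
  12 → (17, 'bbdabacdbcaccbcc')
  13 → (14, 'bcabbdabacdbcaccbcc')
  14 → (7, 'bcabdbabcabbdabacdbcaccbcc')
  15 → (25, 'bcaccbcc')
  16 → (30, 'bcc')
  17 → (18, 'bdabacdbcaccbcc')
  18 → (10, 'bdbabcabbdabacdbcaccbcc')
  19 → (32, 'c')
  20 → (15, 'cabbdabacdbcaccbcc')
  21 → (8, 'cabdbabcabbdabacdbcaccbcc')
  22 → (26, 'caccbcc')
  23 → (29, 'cbcc')
  24 → (31, 'cc')
  25 → (28, 'ccbcc')
  26 → (3, 'cdbabcabdbabcabbdabacdbcaccbcc')
  27 → (23, 'cdbcaccbcc')
  28 → (19, 'dabacdbcaccbcc')
  29 → (1, 'dacdbabcabdbabcabbdabacdbcaccbcc')
  30 → (11, 'dbabcabbdabacdbcaccbcc')
  31 → (4, 'dbabcabdbabcabbdabacdbcaccbcc')
  32 → (24, 'dbcaccbcc')

[20, 16, 13, 6, 9, 27, 2, 22, 0, 12, 5, 21, 17, 14, 7, 25, 30, 18, 10, 32, 15, 8, 26, 29, 31, 28, 3, 23, 19, 1, 11, 4, 24]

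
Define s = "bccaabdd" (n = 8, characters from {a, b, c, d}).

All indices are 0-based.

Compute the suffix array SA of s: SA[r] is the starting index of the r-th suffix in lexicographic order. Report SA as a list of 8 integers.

[3, 4, 0, 5, 2, 1, 7, 6]

rank→(start, suffix):
  0 → (3, 'aabdd')
  1 → (4, 'abdd')
  2 → (0, 'bccaabdd')
  3 → (5, 'bdd')
  4 → (2, 'caabdd')
  5 → (1, 'ccaabdd')
  6 → (7, 'd')
  7 → (6, 'dd')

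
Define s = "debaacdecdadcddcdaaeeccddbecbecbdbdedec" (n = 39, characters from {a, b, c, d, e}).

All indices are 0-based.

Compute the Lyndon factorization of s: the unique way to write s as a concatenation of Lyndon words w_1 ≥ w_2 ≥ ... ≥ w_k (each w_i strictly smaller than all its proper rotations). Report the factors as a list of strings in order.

emit factor 1: 'de' (i=0, period=2)
emit factor 2: 'b' (i=2, period=1)
emit factor 3: 'aacdecdadcddcdaaeeccddbecbecbdbdedec' (i=3, period=36)

["de", "b", "aacdecdadcddcdaaeeccddbecbecbdbdedec"]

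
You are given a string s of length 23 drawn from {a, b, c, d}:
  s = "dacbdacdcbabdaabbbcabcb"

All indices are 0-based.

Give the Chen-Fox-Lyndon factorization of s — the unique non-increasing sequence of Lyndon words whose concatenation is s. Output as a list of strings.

["d", "acbdacdcb", "abd", "aabbbcabcb"]

emit factor 1: 'd' (i=0, period=1)
emit factor 2: 'acbdacdcb' (i=1, period=9)
emit factor 3: 'abd' (i=10, period=3)
emit factor 4: 'aabbbcabcb' (i=13, period=10)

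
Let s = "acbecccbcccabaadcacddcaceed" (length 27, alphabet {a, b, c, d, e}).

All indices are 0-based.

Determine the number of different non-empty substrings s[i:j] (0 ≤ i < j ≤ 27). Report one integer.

rank | idx | suffix
   0 |  13 | aadcacddcaceed
   1 |  11 | abaadcacddcaceed
   2 |   0 | acbecccbcccabaadcacddcaceed
   3 |  17 | acddcaceed
   4 |  22 | aceed
   5 |  14 | adcacddcaceed
   6 |  12 | baadcacddcaceed
   7 |   7 | bcccabaadcacddcaceed
   8 |   2 | becccbcccabaadcacddcaceed
   9 |  10 | cabaadcacddcaceed
  10 |  16 | cacddcaceed
  11 |  21 | caceed
  12 |   6 | cbcccabaadcacddcaceed
  13 |   1 | cbecccbcccabaadcacddcaceed
  14 |   9 | ccabaadcacddcaceed
  15 |   5 | ccbcccabaadcacddcaceed
  16 |   8 | cccabaadcacddcaceed
  17 |   4 | cccbcccabaadcacddcaceed
  18 |  18 | cddcaceed
  19 |  23 | ceed
  20 |  26 | d
  21 |  15 | dcacddcaceed
  22 |  20 | dcaceed
  23 |  19 | ddcaceed
  24 |   3 | ecccbcccabaadcacddcaceed
  25 |  25 | ed
  26 |  24 | eed

SA = [13, 11, 0, 17, 22, 14, 12, 7, 2, 10, 16, 21, 6, 1, 9, 5, 8, 4, 18, 23, 26, 15, 20, 19, 3, 25, 24]
rank  pair      lcp
   1  s[13:],s[11:]  1  'a'
   2  s[11:],s[0:]  1  'a'
   3  s[0:],s[17:]  2  'ac'
   4  s[17:],s[22:]  2  'ac'
   5  s[22:],s[14:]  1  'a'
   6  s[14:],s[12:]  0  ''
   7  s[12:],s[7:]  1  'b'
   8  s[7:],s[2:]  1  'b'
   9  s[2:],s[10:]  0  ''
  10  s[10:],s[16:]  2  'ca'
  11  s[16:],s[21:]  3  'cac'
  12  s[21:],s[6:]  1  'c'
  13  s[6:],s[1:]  2  'cb'
  14  s[1:],s[9:]  1  'c'
  15  s[9:],s[5:]  2  'cc'
  16  s[5:],s[8:]  2  'cc'
  17  s[8:],s[4:]  3  'ccc'
  18  s[4:],s[18:]  1  'c'
  19  s[18:],s[23:]  1  'c'
  20  s[23:],s[26:]  0  ''
  21  s[26:],s[15:]  1  'd'
  22  s[15:],s[20:]  4  'dcac'
  23  s[20:],s[19:]  1  'd'
  24  s[19:],s[3:]  0  ''
  25  s[3:],s[25:]  1  'e'
  26  s[25:],s[24:]  1  'e'

n(n+1)/2 = 27·28/2 = 378
Σ LCP = 0 + 1 + 1 + 2 + 2 + 1 + 0 + 1 + 1 + 0 + 2 + 3 + 1 + 2 + 1 + 2 + 2 + 3 + 1 + 1 + 0 + 1 + 4 + 1 + 0 + 1 + 1 = 35
distinct = 378 − 35 = 343

343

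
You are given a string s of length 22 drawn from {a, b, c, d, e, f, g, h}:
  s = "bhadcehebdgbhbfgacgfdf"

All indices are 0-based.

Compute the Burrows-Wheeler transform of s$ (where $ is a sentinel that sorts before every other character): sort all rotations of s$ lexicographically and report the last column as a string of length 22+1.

rank  rotation                 last
    0  $bhadcehebdgbhbfgacgfdf  f
    1  acgfdf$bhadcehebdgbhbfg  g
    2  adcehebdgbhbfgacgfdf$bh  h
    3  bdgbhbfgacgfdf$bhadcehe  e
    4  bfgacgfdf$bhadcehebdgbh  h
    5  bhadcehebdgbhbfgacgfdf$  $
    6  bhbfgacgfdf$bhadcehebdg  g
    7  cehebdgbhbfgacgfdf$bhad  d
    8  cgfdf$bhadcehebdgbhbfga  a
    9  dcehebdgbhbfgacgfdf$bha  a
   10  df$bhadcehebdgbhbfgacgf  f
   11  dgbhbfgacgfdf$bhadceheb  b
   12  ebdgbhbfgacgfdf$bhadceh  h
   13  ehebdgbhbfgacgfdf$bhadc  c
   14  f$bhadcehebdgbhbfgacgfd  d
   15  fdf$bhadcehebdgbhbfgacg  g
   16  fgacgfdf$bhadcehebdgbhb  b
   17  gacgfdf$bhadcehebdgbhbf  f
   18  gbhbfgacgfdf$bhadcehebd  d
   19  gfdf$bhadcehebdgbhbfgac  c
   20  hadcehebdgbhbfgacgfdf$b  b
   21  hbfgacgfdf$bhadcehebdgb  b
   22  hebdgbhbfgacgfdf$bhadce  e

fgheh$gdaafbhcdgbfdcbbe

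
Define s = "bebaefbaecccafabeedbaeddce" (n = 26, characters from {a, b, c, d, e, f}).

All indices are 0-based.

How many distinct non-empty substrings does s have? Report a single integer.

322

rank→(start, suffix):
  0 → (14, 'abeedbaeddce')
  1 → (7, 'aecccafabeedbaeddce')
  2 → (20, 'aeddce')
  3 → (3, 'aefbaecccafabeedbaeddce')
  4 → (12, 'afabeedbaeddce')
  5 → (6, 'baecccafabeedbaeddce')
  6 → (19, 'baeddce')
  7 → (2, 'baefbaecccafabeedbaeddce')
  8 → (0, 'bebaefbaecccafabeedbaeddce')
  9 → (15, 'beedbaeddce')
  10 → (11, 'cafabeedbaeddce')
  11 → (10, 'ccafabeedbaeddce')
  12 → (9, 'cccafabeedbaeddce')
  13 → (24, 'ce')
  14 → (18, 'dbaeddce')
  15 → (23, 'dce')
  16 → (22, 'ddce')
  17 → (25, 'e')
  18 → (1, 'ebaefbaecccafabeedbaeddce')
  19 → (8, 'ecccafabeedbaeddce')
  20 → (17, 'edbaeddce')
  21 → (21, 'eddce')
  22 → (16, 'eedbaeddce')
  23 → (4, 'efbaecccafabeedbaeddce')
  24 → (13, 'fabeedbaeddce')
  25 → (5, 'fbaecccafabeedbaeddce')

SA = [14, 7, 20, 3, 12, 6, 19, 2, 0, 15, 11, 10, 9, 24, 18, 23, 22, 25, 1, 8, 17, 21, 16, 4, 13, 5]
rank  pair      lcp
   1  s[14:],s[7:]  1  'a'
   2  s[7:],s[20:]  2  'ae'
   3  s[20:],s[3:]  2  'ae'
   4  s[3:],s[12:]  1  'a'
   5  s[12:],s[6:]  0  ''
   6  s[6:],s[19:]  3  'bae'
   7  s[19:],s[2:]  3  'bae'
   8  s[2:],s[0:]  1  'b'
   9  s[0:],s[15:]  2  'be'
  10  s[15:],s[11:]  0  ''
  11  s[11:],s[10:]  1  'c'
  12  s[10:],s[9:]  2  'cc'
  13  s[9:],s[24:]  1  'c'
  14  s[24:],s[18:]  0  ''
  15  s[18:],s[23:]  1  'd'
  16  s[23:],s[22:]  1  'd'
  17  s[22:],s[25:]  0  ''
  18  s[25:],s[1:]  1  'e'
  19  s[1:],s[8:]  1  'e'
  20  s[8:],s[17:]  1  'e'
  21  s[17:],s[21:]  2  'ed'
  22  s[21:],s[16:]  1  'e'
  23  s[16:],s[4:]  1  'e'
  24  s[4:],s[13:]  0  ''
  25  s[13:],s[5:]  1  'f'

n(n+1)/2 = 26·27/2 = 351
Σ LCP = 0 + 1 + 2 + 2 + 1 + 0 + 3 + 3 + 1 + 2 + 0 + 1 + 2 + 1 + 0 + 1 + 1 + 0 + 1 + 1 + 1 + 2 + 1 + 1 + 0 + 1 = 29
distinct = 351 − 29 = 322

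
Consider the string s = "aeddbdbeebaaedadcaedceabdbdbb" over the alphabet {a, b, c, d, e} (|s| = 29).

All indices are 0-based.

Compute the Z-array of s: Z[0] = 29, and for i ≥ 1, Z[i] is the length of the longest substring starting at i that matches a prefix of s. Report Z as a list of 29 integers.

Z[0]=29
i=1: fresh scan; Z[1]=0
i=2: fresh scan; Z[2]=0
i=3: fresh scan; Z[3]=0
i=4: fresh scan; Z[4]=0
i=5: fresh scan; Z[5]=0
i=6: fresh scan; Z[6]=0
i=7: fresh scan; Z[7]=0
i=8: fresh scan; Z[8]=0
i=9: fresh scan; Z[9]=0
i=10: fresh scan; Z[10]=1 scan→box=[10,11)
i=11: fresh scan; Z[11]=3 scan→box=[11,14)
i=12: min(r-i=2, Z[1]=0)=0; Z[12]=0
i=13: min(r-i=1, Z[2]=0)=0; Z[13]=0
i=14: fresh scan; Z[14]=1 scan→box=[14,15)
i=15: fresh scan; Z[15]=0
i=16: fresh scan; Z[16]=0
i=17: fresh scan; Z[17]=3 scan→box=[17,20)
i=18: min(r-i=2, Z[1]=0)=0; Z[18]=0
i=19: min(r-i=1, Z[2]=0)=0; Z[19]=0
i=20: fresh scan; Z[20]=0
i=21: fresh scan; Z[21]=0
i=22: fresh scan; Z[22]=1 scan→box=[22,23)
i=23: fresh scan; Z[23]=0
i=24: fresh scan; Z[24]=0
i=25: fresh scan; Z[25]=0
i=26: fresh scan; Z[26]=0
i=27: fresh scan; Z[27]=0
i=28: fresh scan; Z[28]=0

[29, 0, 0, 0, 0, 0, 0, 0, 0, 0, 1, 3, 0, 0, 1, 0, 0, 3, 0, 0, 0, 0, 1, 0, 0, 0, 0, 0, 0]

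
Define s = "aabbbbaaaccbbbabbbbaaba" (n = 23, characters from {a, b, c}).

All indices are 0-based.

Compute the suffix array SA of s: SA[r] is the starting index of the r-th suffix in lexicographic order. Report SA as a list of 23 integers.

rank | idx | suffix
   0 |  22 | a
   1 |   6 | aaaccbbbabbbbaaba
   2 |  19 | aaba
   3 |   0 | aabbbbaaaccbbbabbbbaaba
   4 |   7 | aaccbbbabbbbaaba
   5 |  20 | aba
   6 |   1 | abbbbaaaccbbbabbbbaaba
   7 |  14 | abbbbaaba
   8 |   8 | accbbbabbbbaaba
   9 |  21 | ba
  10 |   5 | baaaccbbbabbbbaaba
  11 |  18 | baaba
  12 |  13 | babbbbaaba
  13 |   4 | bbaaaccbbbabbbbaaba
  14 |  17 | bbaaba
  15 |  12 | bbabbbbaaba
  16 |   3 | bbbaaaccbbbabbbbaaba
  17 |  16 | bbbaaba
  18 |  11 | bbbabbbbaaba
  19 |   2 | bbbbaaaccbbbabbbbaaba
  20 |  15 | bbbbaaba
  21 |  10 | cbbbabbbbaaba
  22 |   9 | ccbbbabbbbaaba

[22, 6, 19, 0, 7, 20, 1, 14, 8, 21, 5, 18, 13, 4, 17, 12, 3, 16, 11, 2, 15, 10, 9]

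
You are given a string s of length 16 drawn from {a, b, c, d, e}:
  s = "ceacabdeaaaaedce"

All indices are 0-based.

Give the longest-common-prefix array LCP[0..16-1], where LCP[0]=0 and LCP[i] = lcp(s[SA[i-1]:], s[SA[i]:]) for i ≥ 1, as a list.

rank→(start, suffix):
  0 → (8, 'aaaaedce')
  1 → (9, 'aaaedce')
  2 → (10, 'aaedce')
  3 → (4, 'abdeaaaaedce')
  4 → (2, 'acabdeaaaaedce')
  5 → (11, 'aedce')
  6 → (5, 'bdeaaaaedce')
  7 → (3, 'cabdeaaaaedce')
  8 → (14, 'ce')
  9 → (0, 'ceacabdeaaaaedce')
  10 → (13, 'dce')
  11 → (6, 'deaaaaedce')
  12 → (15, 'e')
  13 → (7, 'eaaaaedce')
  14 → (1, 'eacabdeaaaaedce')
  15 → (12, 'edce')

SA = [8, 9, 10, 4, 2, 11, 5, 3, 14, 0, 13, 6, 15, 7, 1, 12]
[i] adj suffixes → lcp
  [1] 8/9 → 3 ('aaa')
  [2] 9/10 → 2 ('aa')
  [3] 10/4 → 1 ('a')
  [4] 4/2 → 1 ('a')
  [5] 2/11 → 1 ('a')
  [6] 11/5 → 0 ('')
  [7] 5/3 → 0 ('')
  [8] 3/14 → 1 ('c')
  [9] 14/0 → 2 ('ce')
  [10] 0/13 → 0 ('')
  [11] 13/6 → 1 ('d')
  [12] 6/15 → 0 ('')
  [13] 15/7 → 1 ('e')
  [14] 7/1 → 2 ('ea')
  [15] 1/12 → 1 ('e')

[0, 3, 2, 1, 1, 1, 0, 0, 1, 2, 0, 1, 0, 1, 2, 1]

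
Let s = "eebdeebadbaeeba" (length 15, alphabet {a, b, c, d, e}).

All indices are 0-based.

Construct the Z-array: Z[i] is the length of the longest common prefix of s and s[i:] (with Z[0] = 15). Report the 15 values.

[15, 1, 0, 0, 3, 1, 0, 0, 0, 0, 0, 3, 1, 0, 0]

Z[0]=15
i=1: i≥r, start 0; Z[1]=1 grow→box=[1,2)
i=2: i≥r, start 0; Z[2]=0
i=3: i≥r, start 0; Z[3]=0
i=4: i≥r, start 0; Z[4]=3 grow→box=[4,7)
i=5: min(r-i=2, Z[1]=1)=1; Z[5]=1
i=6: min(r-i=1, Z[2]=0)=0; Z[6]=0
i=7: i≥r, start 0; Z[7]=0
i=8: i≥r, start 0; Z[8]=0
i=9: i≥r, start 0; Z[9]=0
i=10: i≥r, start 0; Z[10]=0
i=11: i≥r, start 0; Z[11]=3 grow→box=[11,14)
i=12: min(r-i=2, Z[1]=1)=1; Z[12]=1
i=13: min(r-i=1, Z[2]=0)=0; Z[13]=0
i=14: i≥r, start 0; Z[14]=0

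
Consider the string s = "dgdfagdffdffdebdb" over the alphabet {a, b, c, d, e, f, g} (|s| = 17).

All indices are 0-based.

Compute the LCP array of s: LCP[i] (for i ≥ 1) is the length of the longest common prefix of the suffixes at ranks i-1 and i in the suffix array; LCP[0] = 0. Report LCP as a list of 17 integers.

sorted suffixes:
  #0 SA[0]=4  'agdffdffdebdb'
  #1 SA[1]=16  'b'
  #2 SA[2]=14  'bdb'
  #3 SA[3]=15  'db'
  #4 SA[4]=12  'debdb'
  #5 SA[5]=2  'dfagdffdffdebdb'
  #6 SA[6]=9  'dffdebdb'
  #7 SA[7]=6  'dffdffdebdb'
  #8 SA[8]=0  'dgdfagdffdffdebdb'
  #9 SA[9]=13  'ebdb'
  #10 SA[10]=3  'fagdffdffdebdb'
  #11 SA[11]=11  'fdebdb'
  #12 SA[12]=8  'fdffdebdb'
  #13 SA[13]=10  'ffdebdb'
  #14 SA[14]=7  'ffdffdebdb'
  #15 SA[15]=1  'gdfagdffdffdebdb'
  #16 SA[16]=5  'gdffdffdebdb'

SA = [4, 16, 14, 15, 12, 2, 9, 6, 0, 13, 3, 11, 8, 10, 7, 1, 5]
[i] adj suffixes → lcp
  [1] 4/16 → 0 ('')
  [2] 16/14 → 1 ('b')
  [3] 14/15 → 0 ('')
  [4] 15/12 → 1 ('d')
  [5] 12/2 → 1 ('d')
  [6] 2/9 → 2 ('df')
  [7] 9/6 → 4 ('dffd')
  [8] 6/0 → 1 ('d')
  [9] 0/13 → 0 ('')
  [10] 13/3 → 0 ('')
  [11] 3/11 → 1 ('f')
  [12] 11/8 → 2 ('fd')
  [13] 8/10 → 1 ('f')
  [14] 10/7 → 3 ('ffd')
  [15] 7/1 → 0 ('')
  [16] 1/5 → 3 ('gdf')

[0, 0, 1, 0, 1, 1, 2, 4, 1, 0, 0, 1, 2, 1, 3, 0, 3]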